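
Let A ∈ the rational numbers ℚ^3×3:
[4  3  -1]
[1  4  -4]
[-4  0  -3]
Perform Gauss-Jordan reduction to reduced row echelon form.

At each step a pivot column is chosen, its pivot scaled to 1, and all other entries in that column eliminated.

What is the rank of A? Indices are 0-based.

rank = 3

pivot(0,0)=4: scale R0 → (1, 3/4, -1/4)
  clear (1,0): R1 −= (1)R0 → (0, 13/4, -15/4)
  clear (2,0): R2 −= (-4)R0 → (0, 3, -4)
pivot(1,1)=13/4: scale R1 → (0, 1, -15/13)
  clear (0,1): R0 −= (3/4)R1 → (1, 0, 8/13)
  clear (2,1): R2 −= (3)R1 → (0, 0, -7/13)
pivot(2,2)=-7/13: scale R2 → (0, 0, 1)
  clear (0,2): R0 −= (8/13)R2 → (1, 0, 0)
  clear (1,2): R1 −= (-15/13)R2 → (0, 1, 0)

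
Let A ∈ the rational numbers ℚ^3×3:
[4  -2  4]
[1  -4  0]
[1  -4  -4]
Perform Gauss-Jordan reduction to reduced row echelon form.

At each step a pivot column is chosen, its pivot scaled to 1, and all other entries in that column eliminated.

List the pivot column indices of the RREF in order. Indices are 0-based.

pivot columns: 0, 1, 2

[1] R0 /= 4  ⇒  (1, -1/2, 1)
     R1 -= 1·R0  ⇒  (0, -7/2, -1)
     R2 -= 1·R0  ⇒  (0, -7/2, -5)
[2] R1 /= -7/2  ⇒  (0, 1, 2/7)
     R0 -= -1/2·R1  ⇒  (1, 0, 8/7)
     R2 -= -7/2·R1  ⇒  (0, 0, -4)
[3] R2 /= -4  ⇒  (0, 0, 1)
     R0 -= 8/7·R2  ⇒  (1, 0, 0)
     R1 -= 2/7·R2  ⇒  (0, 1, 0)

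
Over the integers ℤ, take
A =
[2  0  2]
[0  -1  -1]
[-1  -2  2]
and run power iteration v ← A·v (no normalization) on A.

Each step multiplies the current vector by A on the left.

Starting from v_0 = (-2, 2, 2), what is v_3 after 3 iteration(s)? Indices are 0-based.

v_0 = (-2, 2, 2).
v_1 = A·v_0 = (0, -4, 2).
v_2 = A·v_1 = (4, 2, 12).
v_3 = A·v_2 = (32, -14, 16).

v_3 = (32, -14, 16)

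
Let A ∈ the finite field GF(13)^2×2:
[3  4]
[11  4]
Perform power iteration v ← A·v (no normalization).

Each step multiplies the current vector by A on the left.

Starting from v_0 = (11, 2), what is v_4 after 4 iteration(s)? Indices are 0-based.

v_4 = (12, 12)

v_0 = (11, 2).
v_1 = A·v_0 = (2, 12).
v_2 = A·v_1 = (2, 5).
v_3 = A·v_2 = (0, 3).
v_4 = A·v_3 = (12, 12).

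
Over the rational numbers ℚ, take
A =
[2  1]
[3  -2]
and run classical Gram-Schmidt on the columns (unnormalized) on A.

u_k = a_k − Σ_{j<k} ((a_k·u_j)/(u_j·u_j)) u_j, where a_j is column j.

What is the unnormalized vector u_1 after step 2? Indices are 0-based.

Step 1: u_0 = a_0 = (2, 3).
Step 2: u_1 = a_1 − (-4/13)·u_0 = (21/13, -14/13).

u_1 = (21/13, -14/13)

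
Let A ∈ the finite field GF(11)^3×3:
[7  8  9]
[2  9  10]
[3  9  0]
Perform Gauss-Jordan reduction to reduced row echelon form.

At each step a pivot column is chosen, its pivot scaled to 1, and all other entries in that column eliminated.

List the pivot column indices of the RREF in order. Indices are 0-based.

pivot columns: 0, 1, 2

[1] R0 /= 7  ⇒  (1, 9, 6)
     R1 -= 2·R0  ⇒  (0, 2, 9)
     R2 -= 3·R0  ⇒  (0, 4, 4)
[2] R1 /= 2  ⇒  (0, 1, 10)
     R0 -= 9·R1  ⇒  (1, 0, 4)
     R2 -= 4·R1  ⇒  (0, 0, 8)
[3] R2 /= 8  ⇒  (0, 0, 1)
     R0 -= 4·R2  ⇒  (1, 0, 0)
     R1 -= 10·R2  ⇒  (0, 1, 0)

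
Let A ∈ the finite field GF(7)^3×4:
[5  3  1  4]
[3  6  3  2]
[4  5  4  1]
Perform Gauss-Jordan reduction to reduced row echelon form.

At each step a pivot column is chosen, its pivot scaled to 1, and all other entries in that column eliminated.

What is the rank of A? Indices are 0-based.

rank = 3

pivot(0,0)=5: scale R0 → (1, 2, 3, 5)
  clear (1,0): R1 −= (3)R0 → (0, 0, 1, 1)
  clear (2,0): R2 −= (4)R0 → (0, 4, 6, 2)
pivot(1,1): swap R1↔R2
pivot(1,1)=4: scale R1 → (0, 1, 5, 4)
  clear (0,1): R0 −= (2)R1 → (1, 0, 0, 4)
pivot(2,2)=1: scale R2 → (0, 0, 1, 1)
  clear (1,2): R1 −= (5)R2 → (0, 1, 0, 6)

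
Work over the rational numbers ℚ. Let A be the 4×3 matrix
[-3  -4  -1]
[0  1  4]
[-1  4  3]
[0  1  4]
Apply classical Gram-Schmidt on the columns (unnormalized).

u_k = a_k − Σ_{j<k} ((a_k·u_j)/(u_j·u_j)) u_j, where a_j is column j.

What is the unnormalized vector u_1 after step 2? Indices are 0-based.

u_1 = (-8/5, 1, 24/5, 1)

Step 1: u_0 = a_0 = (-3, 0, -1, 0).
Step 2: u_1 = a_1 − (4/5)·u_0 = (-8/5, 1, 24/5, 1).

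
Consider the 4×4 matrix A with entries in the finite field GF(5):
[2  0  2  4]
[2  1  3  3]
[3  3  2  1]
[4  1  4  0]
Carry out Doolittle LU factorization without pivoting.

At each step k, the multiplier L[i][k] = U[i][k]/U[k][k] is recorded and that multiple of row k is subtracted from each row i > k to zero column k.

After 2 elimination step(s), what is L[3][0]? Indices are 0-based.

L[3][0] = 2

[col 0] pivot 2
  R1 -= 1*R0 → (0, 1, 1, 4)  (L[1][0] := 1)
  R2 -= 4*R0 → (0, 3, 4, 0)  (L[2][0] := 4)
  R3 -= 2*R0 → (0, 1, 0, 2)  (L[3][0] := 2)
[col 1] pivot 1
  R2 -= 3*R1 → (0, 0, 1, 3)  (L[2][1] := 3)
  R3 -= 1*R1 → (0, 0, 4, 3)  (L[3][1] := 1)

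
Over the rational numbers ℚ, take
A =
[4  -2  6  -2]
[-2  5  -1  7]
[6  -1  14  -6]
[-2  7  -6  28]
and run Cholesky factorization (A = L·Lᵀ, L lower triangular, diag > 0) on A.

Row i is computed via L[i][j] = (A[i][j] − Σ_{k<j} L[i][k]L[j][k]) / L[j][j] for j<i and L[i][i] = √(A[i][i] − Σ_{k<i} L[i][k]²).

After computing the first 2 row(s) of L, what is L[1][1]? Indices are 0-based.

Step 1: L[0][0] = √(4) = 2.
  L[1][0] = (-2) / L[0][0] = -1.
Step 2: L[1][1] = √(4) = 2.

L[1][1] = 2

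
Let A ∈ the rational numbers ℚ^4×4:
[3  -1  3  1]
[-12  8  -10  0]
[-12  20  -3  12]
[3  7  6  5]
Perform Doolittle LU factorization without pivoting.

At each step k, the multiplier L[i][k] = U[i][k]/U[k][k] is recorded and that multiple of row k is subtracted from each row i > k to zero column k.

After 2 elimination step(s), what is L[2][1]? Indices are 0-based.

L[2][1] = 4

[col 0] pivot 3
  R1 -= -4*R0 → (0, 4, 2, 4)  (L[1][0] := -4)
  R2 -= -4*R0 → (0, 16, 9, 16)  (L[2][0] := -4)
  R3 -= 1*R0 → (0, 8, 3, 4)  (L[3][0] := 1)
[col 1] pivot 4
  R2 -= 4*R1 → (0, 0, 1, 0)  (L[2][1] := 4)
  R3 -= 2*R1 → (0, 0, -1, -4)  (L[3][1] := 2)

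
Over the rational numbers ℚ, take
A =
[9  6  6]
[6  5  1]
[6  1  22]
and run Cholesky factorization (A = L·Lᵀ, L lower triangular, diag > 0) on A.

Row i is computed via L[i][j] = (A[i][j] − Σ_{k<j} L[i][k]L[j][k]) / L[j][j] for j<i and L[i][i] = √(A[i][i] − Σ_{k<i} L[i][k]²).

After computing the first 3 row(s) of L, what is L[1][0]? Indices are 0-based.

Step 1: L[0][0] = √(9) = 3.
  L[1][0] = (6) / L[0][0] = 2.
Step 2: L[1][1] = √(1) = 1.
  L[2][0] = (6) / L[0][0] = 2.
  L[2][1] = (-3) / L[1][1] = -3.
Step 3: L[2][2] = √(9) = 3.

L[1][0] = 2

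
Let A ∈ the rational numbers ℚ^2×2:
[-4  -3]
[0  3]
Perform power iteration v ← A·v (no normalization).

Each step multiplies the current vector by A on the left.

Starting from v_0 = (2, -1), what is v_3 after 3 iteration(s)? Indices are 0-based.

v_0 = (2, -1).
v_1 = A·v_0 = (-5, -3).
v_2 = A·v_1 = (29, -9).
v_3 = A·v_2 = (-89, -27).

v_3 = (-89, -27)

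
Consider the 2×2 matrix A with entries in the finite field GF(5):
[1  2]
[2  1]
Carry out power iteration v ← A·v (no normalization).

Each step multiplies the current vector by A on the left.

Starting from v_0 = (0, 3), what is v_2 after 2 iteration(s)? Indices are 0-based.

v_0 = (0, 3).
v_1 = A·v_0 = (1, 3).
v_2 = A·v_1 = (2, 0).

v_2 = (2, 0)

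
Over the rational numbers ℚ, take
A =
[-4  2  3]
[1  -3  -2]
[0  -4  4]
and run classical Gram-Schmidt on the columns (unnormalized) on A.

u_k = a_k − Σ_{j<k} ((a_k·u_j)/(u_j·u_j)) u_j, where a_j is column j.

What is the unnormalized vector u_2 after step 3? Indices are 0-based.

Step 1: u_0 = a_0 = (-4, 1, 0).
Step 2: u_1 = a_1 − (-11/17)·u_0 = (-10/17, -40/17, -4).
Step 3: u_2 = a_2 − (-14/17)·u_0 − (-37/62)·u_1 = (-20/31, -80/31, 50/31).

u_2 = (-20/31, -80/31, 50/31)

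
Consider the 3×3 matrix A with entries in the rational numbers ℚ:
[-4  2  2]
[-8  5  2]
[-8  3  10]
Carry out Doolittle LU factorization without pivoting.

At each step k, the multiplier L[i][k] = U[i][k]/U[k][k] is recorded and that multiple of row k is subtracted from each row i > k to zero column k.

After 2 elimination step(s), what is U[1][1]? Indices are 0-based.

U[1][1] = 1

Step 1: pivot at (0,0) is -4.
  row1 ← row1 − (2)·row0  ⇒  L[1][0]=2, U row1=(0, 1, -2)
  row2 ← row2 − (2)·row0  ⇒  L[2][0]=2, U row2=(0, -1, 6)
Step 2: pivot at (1,1) is 1.
  row2 ← row2 − (-1)·row1  ⇒  L[2][1]=-1, U row2=(0, 0, 4)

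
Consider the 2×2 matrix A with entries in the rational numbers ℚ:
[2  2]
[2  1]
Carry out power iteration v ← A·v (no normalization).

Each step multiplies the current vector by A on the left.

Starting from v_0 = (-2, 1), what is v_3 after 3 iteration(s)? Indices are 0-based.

v_0 = (-2, 1).
v_1 = A·v_0 = (-2, -3).
v_2 = A·v_1 = (-10, -7).
v_3 = A·v_2 = (-34, -27).

v_3 = (-34, -27)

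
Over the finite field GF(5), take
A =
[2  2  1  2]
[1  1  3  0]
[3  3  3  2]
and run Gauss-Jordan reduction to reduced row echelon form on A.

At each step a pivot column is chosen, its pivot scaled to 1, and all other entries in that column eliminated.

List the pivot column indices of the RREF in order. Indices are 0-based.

pivot columns: 0, 2, 3

pivot(0,0)=2: scale R0 → (1, 1, 3, 1)
  clear (1,0): R1 −= (1)R0 → (0, 0, 0, 4)
  clear (2,0): R2 −= (3)R0 → (0, 0, 4, 4)
col 1: no nonzero at/below row 1; advance.
pivot(1,2): swap R1↔R2
pivot(1,2)=4: scale R1 → (0, 0, 1, 1)
  clear (0,2): R0 −= (3)R1 → (1, 1, 0, 3)
pivot(2,3)=4: scale R2 → (0, 0, 0, 1)
  clear (0,3): R0 −= (3)R2 → (1, 1, 0, 0)
  clear (1,3): R1 −= (1)R2 → (0, 0, 1, 0)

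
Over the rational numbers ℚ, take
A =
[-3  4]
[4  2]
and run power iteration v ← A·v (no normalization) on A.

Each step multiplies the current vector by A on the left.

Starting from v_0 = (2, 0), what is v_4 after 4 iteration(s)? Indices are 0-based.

v_4 = (1282, -360)

v_0 = (2, 0).
v_1 = A·v_0 = (-6, 8).
v_2 = A·v_1 = (50, -8).
v_3 = A·v_2 = (-182, 184).
v_4 = A·v_3 = (1282, -360).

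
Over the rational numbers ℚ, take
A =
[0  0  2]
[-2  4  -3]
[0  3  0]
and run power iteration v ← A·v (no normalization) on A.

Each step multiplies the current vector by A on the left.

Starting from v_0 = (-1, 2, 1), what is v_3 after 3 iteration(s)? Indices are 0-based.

v_0 = (-1, 2, 1).
v_1 = A·v_0 = (2, 7, 6).
v_2 = A·v_1 = (12, 6, 21).
v_3 = A·v_2 = (42, -63, 18).

v_3 = (42, -63, 18)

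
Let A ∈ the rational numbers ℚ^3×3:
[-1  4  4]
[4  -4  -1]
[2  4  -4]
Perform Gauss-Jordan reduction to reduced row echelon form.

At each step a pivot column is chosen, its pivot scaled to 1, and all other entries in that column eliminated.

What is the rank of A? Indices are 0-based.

pivot(0,0)=-1: scale R0 → (1, -4, -4)
  clear (1,0): R1 −= (4)R0 → (0, 12, 15)
  clear (2,0): R2 −= (2)R0 → (0, 12, 4)
pivot(1,1)=12: scale R1 → (0, 1, 5/4)
  clear (0,1): R0 −= (-4)R1 → (1, 0, 1)
  clear (2,1): R2 −= (12)R1 → (0, 0, -11)
pivot(2,2)=-11: scale R2 → (0, 0, 1)
  clear (0,2): R0 −= (1)R2 → (1, 0, 0)
  clear (1,2): R1 −= (5/4)R2 → (0, 1, 0)

rank = 3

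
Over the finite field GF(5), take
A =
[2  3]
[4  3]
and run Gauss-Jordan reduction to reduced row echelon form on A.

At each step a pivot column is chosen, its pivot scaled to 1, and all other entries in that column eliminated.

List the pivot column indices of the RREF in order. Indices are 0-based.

step 1: normalize row 0 (÷2) = (1, 4)
  row 1: subtract 4×row0 = (0, 2)
step 2: normalize row 1 (÷2) = (0, 1)
  row 0: subtract 4×row1 = (1, 0)

pivot columns: 0, 1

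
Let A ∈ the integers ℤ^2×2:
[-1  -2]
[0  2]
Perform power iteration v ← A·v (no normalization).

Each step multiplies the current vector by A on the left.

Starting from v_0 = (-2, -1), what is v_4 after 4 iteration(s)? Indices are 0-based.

v_4 = (8, -16)

v_0 = (-2, -1).
v_1 = A·v_0 = (4, -2).
v_2 = A·v_1 = (0, -4).
v_3 = A·v_2 = (8, -8).
v_4 = A·v_3 = (8, -16).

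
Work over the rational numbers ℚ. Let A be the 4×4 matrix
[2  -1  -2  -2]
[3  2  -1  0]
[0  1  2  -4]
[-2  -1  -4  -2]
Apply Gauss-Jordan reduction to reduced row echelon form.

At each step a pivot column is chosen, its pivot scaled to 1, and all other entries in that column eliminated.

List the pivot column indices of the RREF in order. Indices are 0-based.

pivot columns: 0, 1, 2, 3

step 1: normalize row 0 (÷2) = (1, -1/2, -1, -1)
  row 1: subtract 3×row0 = (0, 7/2, 2, 3)
  row 3: subtract -2×row0 = (0, -2, -6, -4)
step 2: normalize row 1 (÷7/2) = (0, 1, 4/7, 6/7)
  row 0: subtract -1/2×row1 = (1, 0, -5/7, -4/7)
  row 2: subtract 1×row1 = (0, 0, 10/7, -34/7)
  row 3: subtract -2×row1 = (0, 0, -34/7, -16/7)
step 3: normalize row 2 (÷10/7) = (0, 0, 1, -17/5)
  row 0: subtract -5/7×row2 = (1, 0, 0, -3)
  row 1: subtract 4/7×row2 = (0, 1, 0, 14/5)
  row 3: subtract -34/7×row2 = (0, 0, 0, -94/5)
step 4: normalize row 3 (÷-94/5) = (0, 0, 0, 1)
  row 0: subtract -3×row3 = (1, 0, 0, 0)
  row 1: subtract 14/5×row3 = (0, 1, 0, 0)
  row 2: subtract -17/5×row3 = (0, 0, 1, 0)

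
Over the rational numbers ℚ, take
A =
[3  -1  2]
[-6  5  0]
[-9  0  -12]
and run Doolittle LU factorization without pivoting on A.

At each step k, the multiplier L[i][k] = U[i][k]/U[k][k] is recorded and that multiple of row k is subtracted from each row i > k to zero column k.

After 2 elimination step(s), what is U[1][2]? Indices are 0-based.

U[1][2] = 4

k=0: U[0][0]=3
  eliminate (1,0): mult=-2, new row 1: (0, 3, 4); set L[1][0]=-2
  eliminate (2,0): mult=-3, new row 2: (0, -3, -6); set L[2][0]=-3
k=1: U[1][1]=3
  eliminate (2,1): mult=-1, new row 2: (0, 0, -2); set L[2][1]=-1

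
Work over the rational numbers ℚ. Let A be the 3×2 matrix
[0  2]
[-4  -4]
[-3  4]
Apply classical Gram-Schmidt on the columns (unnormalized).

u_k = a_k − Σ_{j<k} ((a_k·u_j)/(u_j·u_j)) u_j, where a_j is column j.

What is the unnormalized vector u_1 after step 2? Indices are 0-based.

u_1 = (2, -84/25, 112/25)

Step 1: u_0 = a_0 = (0, -4, -3).
Step 2: u_1 = a_1 − (4/25)·u_0 = (2, -84/25, 112/25).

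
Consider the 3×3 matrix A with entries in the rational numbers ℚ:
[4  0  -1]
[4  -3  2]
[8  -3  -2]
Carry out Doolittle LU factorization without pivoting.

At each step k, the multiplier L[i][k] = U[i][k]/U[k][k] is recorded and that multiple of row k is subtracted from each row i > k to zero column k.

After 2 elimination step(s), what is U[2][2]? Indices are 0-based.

[col 0] pivot 4
  R1 -= 1*R0 → (0, -3, 3)  (L[1][0] := 1)
  R2 -= 2*R0 → (0, -3, 0)  (L[2][0] := 2)
[col 1] pivot -3
  R2 -= 1*R1 → (0, 0, -3)  (L[2][1] := 1)

U[2][2] = -3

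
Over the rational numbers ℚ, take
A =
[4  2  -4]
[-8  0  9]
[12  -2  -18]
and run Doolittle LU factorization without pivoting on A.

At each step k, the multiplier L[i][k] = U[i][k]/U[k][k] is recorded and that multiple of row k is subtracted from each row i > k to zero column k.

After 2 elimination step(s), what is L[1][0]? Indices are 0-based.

L[1][0] = -2

k=0: U[0][0]=4
  eliminate (1,0): mult=-2, new row 1: (0, 4, 1); set L[1][0]=-2
  eliminate (2,0): mult=3, new row 2: (0, -8, -6); set L[2][0]=3
k=1: U[1][1]=4
  eliminate (2,1): mult=-2, new row 2: (0, 0, -4); set L[2][1]=-2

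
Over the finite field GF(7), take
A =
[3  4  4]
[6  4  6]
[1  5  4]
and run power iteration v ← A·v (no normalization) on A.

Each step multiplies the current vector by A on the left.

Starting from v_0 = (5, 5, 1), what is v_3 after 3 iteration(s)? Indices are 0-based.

v_0 = (5, 5, 1).
v_1 = A·v_0 = (4, 0, 6).
v_2 = A·v_1 = (1, 4, 0).
v_3 = A·v_2 = (5, 1, 0).

v_3 = (5, 1, 0)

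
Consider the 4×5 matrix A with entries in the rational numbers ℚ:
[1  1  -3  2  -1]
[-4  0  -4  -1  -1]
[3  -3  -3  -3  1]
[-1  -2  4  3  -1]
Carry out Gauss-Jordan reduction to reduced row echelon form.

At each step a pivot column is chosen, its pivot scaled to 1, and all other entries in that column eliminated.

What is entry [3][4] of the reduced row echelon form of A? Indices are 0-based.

M[3][4] = -16/39

[1] R0 /= 1  ⇒  (1, 1, -3, 2, -1)
     R1 -= -4·R0  ⇒  (0, 4, -16, 7, -5)
     R2 -= 3·R0  ⇒  (0, -6, 6, -9, 4)
     R3 -= -1·R0  ⇒  (0, -1, 1, 5, -2)
[2] R1 /= 4  ⇒  (0, 1, -4, 7/4, -5/4)
     R0 -= 1·R1  ⇒  (1, 0, 1, 1/4, 1/4)
     R2 -= -6·R1  ⇒  (0, 0, -18, 3/2, -7/2)
     R3 -= -1·R1  ⇒  (0, 0, -3, 27/4, -13/4)
[3] R2 /= -18  ⇒  (0, 0, 1, -1/12, 7/36)
     R0 -= 1·R2  ⇒  (1, 0, 0, 1/3, 1/18)
     R1 -= -4·R2  ⇒  (0, 1, 0, 17/12, -17/36)
     R3 -= -3·R2  ⇒  (0, 0, 0, 13/2, -8/3)
[4] R3 /= 13/2  ⇒  (0, 0, 0, 1, -16/39)
     R0 -= 1/3·R3  ⇒  (1, 0, 0, 0, 5/26)
     R1 -= 17/12·R3  ⇒  (0, 1, 0, 0, 17/156)
     R2 -= -1/12·R3  ⇒  (0, 0, 1, 0, 25/156)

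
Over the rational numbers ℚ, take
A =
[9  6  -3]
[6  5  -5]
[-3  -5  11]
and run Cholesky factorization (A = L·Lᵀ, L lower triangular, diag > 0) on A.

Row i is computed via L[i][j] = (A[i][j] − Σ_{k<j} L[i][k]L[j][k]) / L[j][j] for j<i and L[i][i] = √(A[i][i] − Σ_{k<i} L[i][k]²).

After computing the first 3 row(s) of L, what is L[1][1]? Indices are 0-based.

Step 1: L[0][0] = √(9) = 3.
  L[1][0] = (6) / L[0][0] = 2.
Step 2: L[1][1] = √(1) = 1.
  L[2][0] = (-3) / L[0][0] = -1.
  L[2][1] = (-3) / L[1][1] = -3.
Step 3: L[2][2] = √(1) = 1.

L[1][1] = 1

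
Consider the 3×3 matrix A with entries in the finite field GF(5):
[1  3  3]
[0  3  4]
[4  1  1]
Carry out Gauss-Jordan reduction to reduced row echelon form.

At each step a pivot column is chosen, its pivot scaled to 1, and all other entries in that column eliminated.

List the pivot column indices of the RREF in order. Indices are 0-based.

pivot columns: 0, 1, 2

pivot(0,0)=1: scale R0 → (1, 3, 3)
  clear (2,0): R2 −= (4)R0 → (0, 4, 4)
pivot(1,1)=3: scale R1 → (0, 1, 3)
  clear (0,1): R0 −= (3)R1 → (1, 0, 4)
  clear (2,1): R2 −= (4)R1 → (0, 0, 2)
pivot(2,2)=2: scale R2 → (0, 0, 1)
  clear (0,2): R0 −= (4)R2 → (1, 0, 0)
  clear (1,2): R1 −= (3)R2 → (0, 1, 0)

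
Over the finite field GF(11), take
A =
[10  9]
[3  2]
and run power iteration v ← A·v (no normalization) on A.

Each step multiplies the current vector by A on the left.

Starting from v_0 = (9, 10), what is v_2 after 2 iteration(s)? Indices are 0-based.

v_0 = (9, 10).
v_1 = A·v_0 = (4, 3).
v_2 = A·v_1 = (1, 7).

v_2 = (1, 7)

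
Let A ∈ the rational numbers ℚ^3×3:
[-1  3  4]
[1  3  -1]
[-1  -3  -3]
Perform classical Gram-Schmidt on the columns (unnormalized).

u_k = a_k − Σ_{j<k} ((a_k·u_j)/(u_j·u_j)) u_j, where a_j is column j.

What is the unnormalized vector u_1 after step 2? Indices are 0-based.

u_1 = (4, 2, -2)

Step 1: u_0 = a_0 = (-1, 1, -1).
Step 2: u_1 = a_1 − (1)·u_0 = (4, 2, -2).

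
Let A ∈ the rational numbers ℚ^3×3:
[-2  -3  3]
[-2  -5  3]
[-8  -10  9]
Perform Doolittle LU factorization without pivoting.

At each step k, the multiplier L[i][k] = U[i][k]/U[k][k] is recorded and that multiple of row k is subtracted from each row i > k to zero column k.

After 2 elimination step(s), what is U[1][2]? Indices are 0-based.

k=0: U[0][0]=-2
  eliminate (1,0): mult=1, new row 1: (0, -2, 0); set L[1][0]=1
  eliminate (2,0): mult=4, new row 2: (0, 2, -3); set L[2][0]=4
k=1: U[1][1]=-2
  eliminate (2,1): mult=-1, new row 2: (0, 0, -3); set L[2][1]=-1

U[1][2] = 0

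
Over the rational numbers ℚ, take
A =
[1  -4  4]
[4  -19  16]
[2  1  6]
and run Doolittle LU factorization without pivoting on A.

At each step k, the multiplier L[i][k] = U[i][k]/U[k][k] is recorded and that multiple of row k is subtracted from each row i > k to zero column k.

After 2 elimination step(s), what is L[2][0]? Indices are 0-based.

L[2][0] = 2

[col 0] pivot 1
  R1 -= 4*R0 → (0, -3, 0)  (L[1][0] := 4)
  R2 -= 2*R0 → (0, 9, -2)  (L[2][0] := 2)
[col 1] pivot -3
  R2 -= -3*R1 → (0, 0, -2)  (L[2][1] := -3)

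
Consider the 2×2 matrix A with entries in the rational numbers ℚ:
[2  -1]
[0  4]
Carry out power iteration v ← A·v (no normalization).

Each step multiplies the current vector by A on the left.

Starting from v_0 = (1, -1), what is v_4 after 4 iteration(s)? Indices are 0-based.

v_4 = (136, -256)

v_0 = (1, -1).
v_1 = A·v_0 = (3, -4).
v_2 = A·v_1 = (10, -16).
v_3 = A·v_2 = (36, -64).
v_4 = A·v_3 = (136, -256).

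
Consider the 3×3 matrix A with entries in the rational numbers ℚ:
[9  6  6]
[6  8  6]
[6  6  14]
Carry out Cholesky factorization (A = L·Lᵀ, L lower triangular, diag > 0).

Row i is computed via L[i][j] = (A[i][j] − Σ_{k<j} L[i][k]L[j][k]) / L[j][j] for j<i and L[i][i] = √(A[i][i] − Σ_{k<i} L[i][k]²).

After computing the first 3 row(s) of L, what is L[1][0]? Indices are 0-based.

Step 1: L[0][0] = √(9) = 3.
  L[1][0] = (6) / L[0][0] = 2.
Step 2: L[1][1] = √(4) = 2.
  L[2][0] = (6) / L[0][0] = 2.
  L[2][1] = (2) / L[1][1] = 1.
Step 3: L[2][2] = √(9) = 3.

L[1][0] = 2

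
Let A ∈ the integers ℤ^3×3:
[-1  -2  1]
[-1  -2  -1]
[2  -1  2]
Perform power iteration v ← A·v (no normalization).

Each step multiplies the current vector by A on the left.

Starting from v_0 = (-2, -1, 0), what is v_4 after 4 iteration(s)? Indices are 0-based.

v_0 = (-2, -1, 0).
v_1 = A·v_0 = (4, 4, -3).
v_2 = A·v_1 = (-15, -9, -2).
v_3 = A·v_2 = (31, 35, -25).
v_4 = A·v_3 = (-126, -76, -23).

v_4 = (-126, -76, -23)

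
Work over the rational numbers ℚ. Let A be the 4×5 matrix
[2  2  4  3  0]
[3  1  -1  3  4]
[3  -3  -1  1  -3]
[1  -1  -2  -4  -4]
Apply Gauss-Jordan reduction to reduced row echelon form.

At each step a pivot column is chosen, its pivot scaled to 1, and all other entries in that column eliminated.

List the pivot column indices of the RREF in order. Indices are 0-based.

[1] R0 /= 2  ⇒  (1, 1, 2, 3/2, 0)
     R1 -= 3·R0  ⇒  (0, -2, -7, -3/2, 4)
     R2 -= 3·R0  ⇒  (0, -6, -7, -7/2, -3)
     R3 -= 1·R0  ⇒  (0, -2, -4, -11/2, -4)
[2] R1 /= -2  ⇒  (0, 1, 7/2, 3/4, -2)
     R0 -= 1·R1  ⇒  (1, 0, -3/2, 3/4, 2)
     R2 -= -6·R1  ⇒  (0, 0, 14, 1, -15)
     R3 -= -2·R1  ⇒  (0, 0, 3, -4, -8)
[3] R2 /= 14  ⇒  (0, 0, 1, 1/14, -15/14)
     R0 -= -3/2·R2  ⇒  (1, 0, 0, 6/7, 11/28)
     R1 -= 7/2·R2  ⇒  (0, 1, 0, 1/2, 7/4)
     R3 -= 3·R2  ⇒  (0, 0, 0, -59/14, -67/14)
[4] R3 /= -59/14  ⇒  (0, 0, 0, 1, 67/59)
     R0 -= 6/7·R3  ⇒  (1, 0, 0, 0, -137/236)
     R1 -= 1/2·R3  ⇒  (0, 1, 0, 0, 279/236)
     R2 -= 1/14·R3  ⇒  (0, 0, 1, 0, -68/59)

pivot columns: 0, 1, 2, 3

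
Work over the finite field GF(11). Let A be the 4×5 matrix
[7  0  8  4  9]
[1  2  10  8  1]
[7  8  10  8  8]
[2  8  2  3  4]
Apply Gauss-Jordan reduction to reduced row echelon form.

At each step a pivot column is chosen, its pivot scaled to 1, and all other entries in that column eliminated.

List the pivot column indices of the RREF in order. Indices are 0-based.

pivot columns: 0, 1, 2, 3

pivot(0,0)=7: scale R0 → (1, 0, 9, 10, 6)
  clear (1,0): R1 −= (1)R0 → (0, 2, 1, 9, 6)
  clear (2,0): R2 −= (7)R0 → (0, 8, 2, 4, 10)
  clear (3,0): R3 −= (2)R0 → (0, 8, 6, 5, 3)
pivot(1,1)=2: scale R1 → (0, 1, 6, 10, 3)
  clear (2,1): R2 −= (8)R1 → (0, 0, 9, 1, 8)
  clear (3,1): R3 −= (8)R1 → (0, 0, 2, 2, 1)
pivot(2,2)=9: scale R2 → (0, 0, 1, 5, 7)
  clear (0,2): R0 −= (9)R2 → (1, 0, 0, 9, 9)
  clear (1,2): R1 −= (6)R2 → (0, 1, 0, 2, 5)
  clear (3,2): R3 −= (2)R2 → (0, 0, 0, 3, 9)
pivot(3,3)=3: scale R3 → (0, 0, 0, 1, 3)
  clear (0,3): R0 −= (9)R3 → (1, 0, 0, 0, 4)
  clear (1,3): R1 −= (2)R3 → (0, 1, 0, 0, 10)
  clear (2,3): R2 −= (5)R3 → (0, 0, 1, 0, 3)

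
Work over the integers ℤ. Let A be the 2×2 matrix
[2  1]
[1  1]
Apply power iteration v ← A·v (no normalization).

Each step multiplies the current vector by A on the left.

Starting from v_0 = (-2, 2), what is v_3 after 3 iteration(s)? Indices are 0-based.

v_3 = (-10, -6)

v_0 = (-2, 2).
v_1 = A·v_0 = (-2, 0).
v_2 = A·v_1 = (-4, -2).
v_3 = A·v_2 = (-10, -6).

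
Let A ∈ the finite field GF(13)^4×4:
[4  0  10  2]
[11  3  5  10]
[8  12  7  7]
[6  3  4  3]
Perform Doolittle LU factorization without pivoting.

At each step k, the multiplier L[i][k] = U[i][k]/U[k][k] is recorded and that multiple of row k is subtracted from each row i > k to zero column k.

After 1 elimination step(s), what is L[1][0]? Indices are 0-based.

L[1][0] = 6

Step 1: pivot at (0,0) is 4.
  row1 ← row1 − (6)·row0  ⇒  L[1][0]=6, U row1=(0, 3, 10, 11)
  row2 ← row2 − (2)·row0  ⇒  L[2][0]=2, U row2=(0, 12, 0, 3)
  row3 ← row3 − (8)·row0  ⇒  L[3][0]=8, U row3=(0, 3, 2, 0)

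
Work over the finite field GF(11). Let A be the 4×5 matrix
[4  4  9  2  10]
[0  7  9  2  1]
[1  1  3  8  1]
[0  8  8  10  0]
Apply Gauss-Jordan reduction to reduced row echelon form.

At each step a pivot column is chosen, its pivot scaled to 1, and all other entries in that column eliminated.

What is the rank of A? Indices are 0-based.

rank = 4

step 1: normalize row 0 (÷4) = (1, 1, 5, 6, 8)
  row 2: subtract 1×row0 = (0, 0, 9, 2, 4)
step 2: normalize row 1 (÷7) = (0, 1, 6, 5, 8)
  row 0: subtract 1×row1 = (1, 0, 10, 1, 0)
  row 3: subtract 8×row1 = (0, 0, 4, 3, 2)
step 3: normalize row 2 (÷9) = (0, 0, 1, 10, 9)
  row 0: subtract 10×row2 = (1, 0, 0, 0, 9)
  row 1: subtract 6×row2 = (0, 1, 0, 0, 9)
  row 3: subtract 4×row2 = (0, 0, 0, 7, 10)
step 4: normalize row 3 (÷7) = (0, 0, 0, 1, 3)
  row 2: subtract 10×row3 = (0, 0, 1, 0, 1)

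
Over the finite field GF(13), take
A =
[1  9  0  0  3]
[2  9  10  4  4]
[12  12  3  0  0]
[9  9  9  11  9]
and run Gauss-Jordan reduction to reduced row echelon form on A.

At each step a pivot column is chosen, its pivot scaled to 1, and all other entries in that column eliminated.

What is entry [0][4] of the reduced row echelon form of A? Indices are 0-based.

pivot(0,0)=1: scale R0 → (1, 9, 0, 0, 3)
  clear (1,0): R1 −= (2)R0 → (0, 4, 10, 4, 11)
  clear (2,0): R2 −= (12)R0 → (0, 8, 3, 0, 3)
  clear (3,0): R3 −= (9)R0 → (0, 6, 9, 11, 8)
pivot(1,1)=4: scale R1 → (0, 1, 9, 1, 6)
  clear (0,1): R0 −= (9)R1 → (1, 0, 10, 4, 1)
  clear (2,1): R2 −= (8)R1 → (0, 0, 9, 5, 7)
  clear (3,1): R3 −= (6)R1 → (0, 0, 7, 5, 11)
pivot(2,2)=9: scale R2 → (0, 0, 1, 2, 8)
  clear (0,2): R0 −= (10)R2 → (1, 0, 0, 10, 12)
  clear (1,2): R1 −= (9)R2 → (0, 1, 0, 9, 12)
  clear (3,2): R3 −= (7)R2 → (0, 0, 0, 4, 7)
pivot(3,3)=4: scale R3 → (0, 0, 0, 1, 5)
  clear (0,3): R0 −= (10)R3 → (1, 0, 0, 0, 1)
  clear (1,3): R1 −= (9)R3 → (0, 1, 0, 0, 6)
  clear (2,3): R2 −= (2)R3 → (0, 0, 1, 0, 11)

M[0][4] = 1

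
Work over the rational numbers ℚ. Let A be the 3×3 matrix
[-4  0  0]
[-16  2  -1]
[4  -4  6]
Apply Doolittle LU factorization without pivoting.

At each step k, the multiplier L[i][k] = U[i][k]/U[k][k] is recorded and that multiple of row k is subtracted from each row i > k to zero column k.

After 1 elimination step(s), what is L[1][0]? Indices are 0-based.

L[1][0] = 4

k=0: U[0][0]=-4
  eliminate (1,0): mult=4, new row 1: (0, 2, -1); set L[1][0]=4
  eliminate (2,0): mult=-1, new row 2: (0, -4, 6); set L[2][0]=-1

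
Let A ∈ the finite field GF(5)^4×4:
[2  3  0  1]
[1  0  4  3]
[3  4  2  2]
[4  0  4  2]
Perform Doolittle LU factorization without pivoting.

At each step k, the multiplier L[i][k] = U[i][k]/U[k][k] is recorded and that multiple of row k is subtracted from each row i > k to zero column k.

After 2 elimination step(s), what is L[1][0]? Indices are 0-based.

L[1][0] = 3

k=0: U[0][0]=2
  eliminate (1,0): mult=3, new row 1: (0, 1, 4, 0); set L[1][0]=3
  eliminate (2,0): mult=4, new row 2: (0, 2, 2, 3); set L[2][0]=4
  eliminate (3,0): mult=2, new row 3: (0, 4, 4, 0); set L[3][0]=2
k=1: U[1][1]=1
  eliminate (2,1): mult=2, new row 2: (0, 0, 4, 3); set L[2][1]=2
  eliminate (3,1): mult=4, new row 3: (0, 0, 3, 0); set L[3][1]=4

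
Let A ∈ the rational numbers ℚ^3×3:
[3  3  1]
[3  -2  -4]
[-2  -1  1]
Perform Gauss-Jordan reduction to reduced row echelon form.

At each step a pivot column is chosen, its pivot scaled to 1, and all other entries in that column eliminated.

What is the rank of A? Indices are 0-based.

step 1: normalize row 0 (÷3) = (1, 1, 1/3)
  row 1: subtract 3×row0 = (0, -5, -5)
  row 2: subtract -2×row0 = (0, 1, 5/3)
step 2: normalize row 1 (÷-5) = (0, 1, 1)
  row 0: subtract 1×row1 = (1, 0, -2/3)
  row 2: subtract 1×row1 = (0, 0, 2/3)
step 3: normalize row 2 (÷2/3) = (0, 0, 1)
  row 0: subtract -2/3×row2 = (1, 0, 0)
  row 1: subtract 1×row2 = (0, 1, 0)

rank = 3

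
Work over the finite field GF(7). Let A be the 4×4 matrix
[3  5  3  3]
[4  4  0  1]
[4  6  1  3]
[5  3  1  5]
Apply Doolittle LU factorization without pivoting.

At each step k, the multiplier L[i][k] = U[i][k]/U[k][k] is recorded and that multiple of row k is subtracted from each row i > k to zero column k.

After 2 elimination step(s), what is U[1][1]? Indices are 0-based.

U[1][1] = 2

Step 1: pivot at (0,0) is 3.
  row1 ← row1 − (6)·row0  ⇒  L[1][0]=6, U row1=(0, 2, 3, 4)
  row2 ← row2 − (6)·row0  ⇒  L[2][0]=6, U row2=(0, 4, 4, 6)
  row3 ← row3 − (4)·row0  ⇒  L[3][0]=4, U row3=(0, 4, 3, 0)
Step 2: pivot at (1,1) is 2.
  row2 ← row2 − (2)·row1  ⇒  L[2][1]=2, U row2=(0, 0, 5, 5)
  row3 ← row3 − (2)·row1  ⇒  L[3][1]=2, U row3=(0, 0, 4, 6)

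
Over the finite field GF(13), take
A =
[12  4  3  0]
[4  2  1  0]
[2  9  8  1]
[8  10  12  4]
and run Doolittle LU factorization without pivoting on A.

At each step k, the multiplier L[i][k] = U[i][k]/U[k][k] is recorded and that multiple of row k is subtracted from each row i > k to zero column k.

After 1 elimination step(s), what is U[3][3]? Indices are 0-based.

U[3][3] = 4

k=0: U[0][0]=12
  eliminate (1,0): mult=9, new row 1: (0, 5, 0, 0); set L[1][0]=9
  eliminate (2,0): mult=11, new row 2: (0, 4, 1, 1); set L[2][0]=11
  eliminate (3,0): mult=5, new row 3: (0, 3, 10, 4); set L[3][0]=5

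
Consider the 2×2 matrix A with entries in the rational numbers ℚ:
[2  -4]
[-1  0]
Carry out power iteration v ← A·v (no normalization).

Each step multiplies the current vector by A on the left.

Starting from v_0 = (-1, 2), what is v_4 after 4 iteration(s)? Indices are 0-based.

v_4 = (-272, 88)

v_0 = (-1, 2).
v_1 = A·v_0 = (-10, 1).
v_2 = A·v_1 = (-24, 10).
v_3 = A·v_2 = (-88, 24).
v_4 = A·v_3 = (-272, 88).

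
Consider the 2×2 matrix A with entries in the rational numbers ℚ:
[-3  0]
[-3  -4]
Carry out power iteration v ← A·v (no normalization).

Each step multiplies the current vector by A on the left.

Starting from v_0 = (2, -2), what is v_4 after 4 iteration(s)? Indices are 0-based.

v_0 = (2, -2).
v_1 = A·v_0 = (-6, 2).
v_2 = A·v_1 = (18, 10).
v_3 = A·v_2 = (-54, -94).
v_4 = A·v_3 = (162, 538).

v_4 = (162, 538)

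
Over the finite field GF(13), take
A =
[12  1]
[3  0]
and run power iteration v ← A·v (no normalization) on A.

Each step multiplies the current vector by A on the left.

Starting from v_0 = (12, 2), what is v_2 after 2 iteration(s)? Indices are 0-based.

v_0 = (12, 2).
v_1 = A·v_0 = (3, 10).
v_2 = A·v_1 = (7, 9).

v_2 = (7, 9)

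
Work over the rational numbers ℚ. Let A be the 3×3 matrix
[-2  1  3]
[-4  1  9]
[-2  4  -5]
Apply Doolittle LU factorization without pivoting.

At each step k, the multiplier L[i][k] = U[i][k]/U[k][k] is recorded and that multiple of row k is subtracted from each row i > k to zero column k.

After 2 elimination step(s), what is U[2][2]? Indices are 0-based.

U[2][2] = 1

Step 1: pivot at (0,0) is -2.
  row1 ← row1 − (2)·row0  ⇒  L[1][0]=2, U row1=(0, -1, 3)
  row2 ← row2 − (1)·row0  ⇒  L[2][0]=1, U row2=(0, 3, -8)
Step 2: pivot at (1,1) is -1.
  row2 ← row2 − (-3)·row1  ⇒  L[2][1]=-3, U row2=(0, 0, 1)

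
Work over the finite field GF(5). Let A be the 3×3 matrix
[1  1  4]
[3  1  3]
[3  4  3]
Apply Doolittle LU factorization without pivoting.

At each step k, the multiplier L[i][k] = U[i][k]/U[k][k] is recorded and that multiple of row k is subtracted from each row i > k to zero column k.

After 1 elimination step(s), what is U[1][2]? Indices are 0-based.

U[1][2] = 1

k=0: U[0][0]=1
  eliminate (1,0): mult=3, new row 1: (0, 3, 1); set L[1][0]=3
  eliminate (2,0): mult=3, new row 2: (0, 1, 1); set L[2][0]=3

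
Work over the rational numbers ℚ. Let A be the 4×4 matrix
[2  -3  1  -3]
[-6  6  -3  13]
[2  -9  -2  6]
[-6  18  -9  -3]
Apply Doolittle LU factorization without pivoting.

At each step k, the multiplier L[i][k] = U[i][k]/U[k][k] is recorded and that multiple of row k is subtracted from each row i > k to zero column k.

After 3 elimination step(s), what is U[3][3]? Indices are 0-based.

[col 0] pivot 2
  R1 -= -3*R0 → (0, -3, 0, 4)  (L[1][0] := -3)
  R2 -= 1*R0 → (0, -6, -3, 9)  (L[2][0] := 1)
  R3 -= -3*R0 → (0, 9, -6, -12)  (L[3][0] := -3)
[col 1] pivot -3
  R2 -= 2*R1 → (0, 0, -3, 1)  (L[2][1] := 2)
  R3 -= -3*R1 → (0, 0, -6, 0)  (L[3][1] := -3)
[col 2] pivot -3
  R3 -= 2*R2 → (0, 0, 0, -2)  (L[3][2] := 2)

U[3][3] = -2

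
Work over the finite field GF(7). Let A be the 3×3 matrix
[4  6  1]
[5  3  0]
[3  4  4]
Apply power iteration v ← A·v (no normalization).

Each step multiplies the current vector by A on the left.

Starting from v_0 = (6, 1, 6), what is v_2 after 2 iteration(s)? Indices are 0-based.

v_0 = (6, 1, 6).
v_1 = A·v_0 = (1, 5, 4).
v_2 = A·v_1 = (3, 6, 4).

v_2 = (3, 6, 4)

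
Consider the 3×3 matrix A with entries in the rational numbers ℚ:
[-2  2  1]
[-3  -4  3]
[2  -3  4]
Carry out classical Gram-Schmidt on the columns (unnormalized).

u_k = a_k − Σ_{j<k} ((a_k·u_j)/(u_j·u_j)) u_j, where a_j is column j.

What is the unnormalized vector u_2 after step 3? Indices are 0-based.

u_2 = (1139/489, -134/489, 938/489)

Step 1: u_0 = a_0 = (-2, -3, 2).
Step 2: u_1 = a_1 − (2/17)·u_0 = (38/17, -62/17, -55/17).
Step 3: u_2 = a_2 − (-3/17)·u_0 − (-368/489)·u_1 = (1139/489, -134/489, 938/489).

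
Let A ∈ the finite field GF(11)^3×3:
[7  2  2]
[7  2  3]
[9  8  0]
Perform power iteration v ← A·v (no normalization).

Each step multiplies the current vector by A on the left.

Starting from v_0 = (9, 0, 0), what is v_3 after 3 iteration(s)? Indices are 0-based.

v_0 = (9, 0, 0).
v_1 = A·v_0 = (8, 8, 4).
v_2 = A·v_1 = (3, 7, 4).
v_3 = A·v_2 = (10, 3, 6).

v_3 = (10, 3, 6)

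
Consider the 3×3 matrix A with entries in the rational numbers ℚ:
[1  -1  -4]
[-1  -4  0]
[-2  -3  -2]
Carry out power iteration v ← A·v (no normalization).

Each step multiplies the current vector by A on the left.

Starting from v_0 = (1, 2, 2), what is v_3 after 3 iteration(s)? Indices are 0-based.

v_3 = (-273, -228, -369)

v_0 = (1, 2, 2).
v_1 = A·v_0 = (-9, -9, -12).
v_2 = A·v_1 = (48, 45, 69).
v_3 = A·v_2 = (-273, -228, -369).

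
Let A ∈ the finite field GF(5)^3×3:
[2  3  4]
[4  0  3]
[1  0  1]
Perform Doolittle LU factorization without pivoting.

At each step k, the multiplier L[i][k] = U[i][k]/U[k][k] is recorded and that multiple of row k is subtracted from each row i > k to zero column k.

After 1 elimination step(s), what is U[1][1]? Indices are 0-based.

U[1][1] = 4

Step 1: pivot at (0,0) is 2.
  row1 ← row1 − (2)·row0  ⇒  L[1][0]=2, U row1=(0, 4, 0)
  row2 ← row2 − (3)·row0  ⇒  L[2][0]=3, U row2=(0, 1, 4)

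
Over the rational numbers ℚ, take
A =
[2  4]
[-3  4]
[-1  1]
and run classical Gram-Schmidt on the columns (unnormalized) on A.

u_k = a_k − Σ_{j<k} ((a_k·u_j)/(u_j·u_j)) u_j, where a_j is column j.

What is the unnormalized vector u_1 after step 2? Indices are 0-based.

Step 1: u_0 = a_0 = (2, -3, -1).
Step 2: u_1 = a_1 − (-5/14)·u_0 = (33/7, 41/14, 9/14).

u_1 = (33/7, 41/14, 9/14)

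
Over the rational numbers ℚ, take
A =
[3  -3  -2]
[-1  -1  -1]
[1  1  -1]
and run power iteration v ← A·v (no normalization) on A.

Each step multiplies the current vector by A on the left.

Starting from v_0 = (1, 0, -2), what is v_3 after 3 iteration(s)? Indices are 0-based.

v_0 = (1, 0, -2).
v_1 = A·v_0 = (7, 1, 3).
v_2 = A·v_1 = (12, -11, 5).
v_3 = A·v_2 = (59, -6, -4).

v_3 = (59, -6, -4)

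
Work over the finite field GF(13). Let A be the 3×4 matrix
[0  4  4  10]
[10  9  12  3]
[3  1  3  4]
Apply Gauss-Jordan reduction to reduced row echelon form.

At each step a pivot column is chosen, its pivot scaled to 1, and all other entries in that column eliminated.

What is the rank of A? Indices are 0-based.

rank = 3

pivot(0,0): swap R0↔R1
pivot(0,0)=10: scale R0 → (1, 10, 9, 12)
  clear (2,0): R2 −= (3)R0 → (0, 10, 2, 7)
pivot(1,1)=4: scale R1 → (0, 1, 1, 9)
  clear (0,1): R0 −= (10)R1 → (1, 0, 12, 0)
  clear (2,1): R2 −= (10)R1 → (0, 0, 5, 8)
pivot(2,2)=5: scale R2 → (0, 0, 1, 12)
  clear (0,2): R0 −= (12)R2 → (1, 0, 0, 12)
  clear (1,2): R1 −= (1)R2 → (0, 1, 0, 10)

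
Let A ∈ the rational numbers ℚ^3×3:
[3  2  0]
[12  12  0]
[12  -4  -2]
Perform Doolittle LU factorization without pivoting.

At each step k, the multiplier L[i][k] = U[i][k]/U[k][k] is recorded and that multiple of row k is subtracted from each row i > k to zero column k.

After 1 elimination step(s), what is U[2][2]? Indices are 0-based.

Step 1: pivot at (0,0) is 3.
  row1 ← row1 − (4)·row0  ⇒  L[1][0]=4, U row1=(0, 4, 0)
  row2 ← row2 − (4)·row0  ⇒  L[2][0]=4, U row2=(0, -12, -2)

U[2][2] = -2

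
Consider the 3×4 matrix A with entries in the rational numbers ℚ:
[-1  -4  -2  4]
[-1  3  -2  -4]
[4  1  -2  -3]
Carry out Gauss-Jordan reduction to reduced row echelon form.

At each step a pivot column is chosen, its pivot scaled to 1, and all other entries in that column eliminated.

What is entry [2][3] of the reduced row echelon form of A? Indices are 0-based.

[1] R0 /= -1  ⇒  (1, 4, 2, -4)
     R1 -= -1·R0  ⇒  (0, 7, 0, -8)
     R2 -= 4·R0  ⇒  (0, -15, -10, 13)
[2] R1 /= 7  ⇒  (0, 1, 0, -8/7)
     R0 -= 4·R1  ⇒  (1, 0, 2, 4/7)
     R2 -= -15·R1  ⇒  (0, 0, -10, -29/7)
[3] R2 /= -10  ⇒  (0, 0, 1, 29/70)
     R0 -= 2·R2  ⇒  (1, 0, 0, -9/35)

M[2][3] = 29/70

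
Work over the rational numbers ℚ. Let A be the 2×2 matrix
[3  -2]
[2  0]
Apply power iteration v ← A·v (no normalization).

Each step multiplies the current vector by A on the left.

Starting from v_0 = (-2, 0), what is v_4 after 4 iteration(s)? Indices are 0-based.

v_4 = (22, -12)

v_0 = (-2, 0).
v_1 = A·v_0 = (-6, -4).
v_2 = A·v_1 = (-10, -12).
v_3 = A·v_2 = (-6, -20).
v_4 = A·v_3 = (22, -12).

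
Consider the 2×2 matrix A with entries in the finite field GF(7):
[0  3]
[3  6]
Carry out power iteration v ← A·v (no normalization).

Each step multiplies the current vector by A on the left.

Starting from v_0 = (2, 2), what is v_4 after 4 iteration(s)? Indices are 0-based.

v_4 = (3, 6)

v_0 = (2, 2).
v_1 = A·v_0 = (6, 4).
v_2 = A·v_1 = (5, 0).
v_3 = A·v_2 = (0, 1).
v_4 = A·v_3 = (3, 6).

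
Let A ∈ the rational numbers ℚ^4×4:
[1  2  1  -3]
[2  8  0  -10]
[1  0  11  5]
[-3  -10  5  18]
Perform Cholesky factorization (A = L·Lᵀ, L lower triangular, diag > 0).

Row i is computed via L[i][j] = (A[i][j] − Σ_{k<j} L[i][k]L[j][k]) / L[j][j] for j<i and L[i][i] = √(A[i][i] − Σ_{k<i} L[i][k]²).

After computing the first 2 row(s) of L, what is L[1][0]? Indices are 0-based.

Step 1: L[0][0] = √(1) = 1.
  L[1][0] = (2) / L[0][0] = 2.
Step 2: L[1][1] = √(4) = 2.

L[1][0] = 2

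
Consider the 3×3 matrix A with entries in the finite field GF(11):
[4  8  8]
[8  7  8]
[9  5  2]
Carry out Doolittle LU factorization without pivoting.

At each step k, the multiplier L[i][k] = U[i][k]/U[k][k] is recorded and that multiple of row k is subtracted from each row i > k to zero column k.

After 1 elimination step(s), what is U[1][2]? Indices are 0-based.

k=0: U[0][0]=4
  eliminate (1,0): mult=2, new row 1: (0, 2, 3); set L[1][0]=2
  eliminate (2,0): mult=5, new row 2: (0, 9, 6); set L[2][0]=5

U[1][2] = 3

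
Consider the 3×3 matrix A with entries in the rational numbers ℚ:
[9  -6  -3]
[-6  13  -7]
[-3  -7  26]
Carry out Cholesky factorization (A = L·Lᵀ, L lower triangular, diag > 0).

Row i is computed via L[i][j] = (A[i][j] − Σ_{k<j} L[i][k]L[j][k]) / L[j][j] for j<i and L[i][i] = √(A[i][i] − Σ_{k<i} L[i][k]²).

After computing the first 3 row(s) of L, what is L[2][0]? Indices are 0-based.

Step 1: L[0][0] = √(9) = 3.
  L[1][0] = (-6) / L[0][0] = -2.
Step 2: L[1][1] = √(9) = 3.
  L[2][0] = (-3) / L[0][0] = -1.
  L[2][1] = (-9) / L[1][1] = -3.
Step 3: L[2][2] = √(16) = 4.

L[2][0] = -1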